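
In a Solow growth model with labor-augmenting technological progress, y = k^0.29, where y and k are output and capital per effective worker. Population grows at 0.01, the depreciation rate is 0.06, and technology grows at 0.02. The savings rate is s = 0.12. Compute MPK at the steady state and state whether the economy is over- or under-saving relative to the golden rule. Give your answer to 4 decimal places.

under-saving; MPK ≈ 0.2175

n + g + δ = 0.01 + 0.02 + 0.06 = 0.09.
Steady-state k*: s·k^0.29 = 0.09·k gives k* = (0.12/0.09)^(1/0.71) ≈ 1.4996.
MPK = 0.29·1.4996^(-0.71) ≈ 0.2175.
MPK > n+g+δ = 0.09, so the economy is dynamically efficient (under-saving).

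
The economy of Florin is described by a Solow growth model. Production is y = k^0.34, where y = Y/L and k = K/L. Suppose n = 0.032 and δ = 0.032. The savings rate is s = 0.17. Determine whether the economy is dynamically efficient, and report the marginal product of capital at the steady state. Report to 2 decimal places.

dynamically efficient; MPK ≈ 0.13

Capital per worker breaks even when investment replaces (n + δ)·k; here n + δ = 0.064.
Steady-state k*: s·k^0.34 = 0.064·k gives k* = (0.17/0.064)^(1/0.66) ≈ 4.3937.
MPK = 0.34·4.3937^(-0.66) ≈ 0.1280.
MPK > n+δ = 0.064, so the economy is dynamically efficient (under-saving).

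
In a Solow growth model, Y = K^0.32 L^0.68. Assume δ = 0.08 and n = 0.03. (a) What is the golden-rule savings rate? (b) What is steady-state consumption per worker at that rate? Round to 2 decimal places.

Break-even investment rate: n + δ = 0.03 + 0.08 = 0.11.
For Cobb-Douglas, s_gold equals capital's share: s_gold = 0.32.
Golden rule sets MPK = n+δ: 0.32·k^(0.32−1) = 0.11, so k_gold = (0.32/0.11)^(1/0.68) ≈ 4.8083.
y_gold = 4.8083^0.32 ≈ 1.6529; c_gold = (1−0.32)·y_gold ≈ 1.1240.

(a) s_gold = 0.32; (b) c_gold ≈ 1.12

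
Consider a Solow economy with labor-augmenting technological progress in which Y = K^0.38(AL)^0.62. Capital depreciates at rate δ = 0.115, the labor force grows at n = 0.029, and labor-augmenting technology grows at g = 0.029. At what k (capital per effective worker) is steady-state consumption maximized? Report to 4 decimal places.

k_gold ≈ 3.5579

Break-even investment rate: n + g + δ = 0.029 + 0.029 + 0.115 = 0.173.
Golden rule sets MPK = n+g+δ: 0.38·k^(0.38−1) = 0.173, so k_gold = (0.38/0.173)^(1/0.62) ≈ 3.5579.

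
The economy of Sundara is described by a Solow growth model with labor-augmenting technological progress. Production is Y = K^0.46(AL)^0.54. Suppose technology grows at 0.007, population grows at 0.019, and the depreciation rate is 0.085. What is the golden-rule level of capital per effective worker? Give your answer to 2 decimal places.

Break-even investment rate: n + g + δ = 0.019 + 0.007 + 0.085 = 0.111.
At the golden rule the marginal product of capital equals n+g+δ: 0.46·k^(0.46−1) = 0.111. Solving, k_gold = (0.46/0.111)^(1/0.54) ≈ 13.9123.

k_gold ≈ 13.91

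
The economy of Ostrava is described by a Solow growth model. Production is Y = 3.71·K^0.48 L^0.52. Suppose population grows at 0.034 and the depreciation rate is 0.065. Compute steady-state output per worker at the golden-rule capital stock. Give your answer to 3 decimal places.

y_gold ≈ 53.434

n + δ = 0.034 + 0.065 = 0.099.
Maximizing c = f(k) − (n+δ)·k gives f'(k) = n+δ, i.e. 0.48·3.71·k^(0.48−1) = 0.099, so k_gold = (0.48·3.71/0.099)^(1/0.52) ≈ 259.0735.
Output: y_gold = 3.71·k_gold^0.48 = 3.71·259.0735^0.48 ≈ 53.4339.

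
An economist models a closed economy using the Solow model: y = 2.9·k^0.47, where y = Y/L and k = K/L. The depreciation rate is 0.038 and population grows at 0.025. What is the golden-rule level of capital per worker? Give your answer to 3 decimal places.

k_gold ≈ 330.492

Break-even investment rate: n + δ = 0.025 + 0.038 = 0.063.
Golden rule sets MPK = n+δ: 0.47·2.9·k^(0.47−1) = 0.063, so k_gold = (0.47·2.9/0.063)^(1/0.53) ≈ 330.4920.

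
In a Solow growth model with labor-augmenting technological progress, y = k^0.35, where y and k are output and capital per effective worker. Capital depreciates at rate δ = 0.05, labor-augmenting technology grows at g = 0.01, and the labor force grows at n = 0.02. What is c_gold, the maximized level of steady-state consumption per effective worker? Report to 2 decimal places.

c_gold ≈ 1.44

n + g + δ = 0.02 + 0.01 + 0.05 = 0.08.
Golden rule sets MPK = n+g+δ: 0.35·k^(0.35−1) = 0.08, so k_gold = (0.35/0.08)^(1/0.65) ≈ 9.6855.
y_gold = 9.6855^0.35 ≈ 2.2138.
c_gold = y_gold − (n+g+δ)·k_gold = 2.2138 − 0.08·9.6855 ≈ 1.4390.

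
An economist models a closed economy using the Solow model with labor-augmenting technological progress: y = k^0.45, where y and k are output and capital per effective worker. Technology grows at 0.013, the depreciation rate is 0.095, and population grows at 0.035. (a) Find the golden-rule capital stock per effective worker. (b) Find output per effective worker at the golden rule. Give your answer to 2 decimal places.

(a) k_gold ≈ 8.04; (b) y_gold ≈ 2.55

n + g + δ = 0.035 + 0.013 + 0.095 = 0.143.
Maximizing c = f(k) − (n+g+δ)·k gives f'(k) = n+g+δ, i.e. 0.45·k^(0.45−1) = 0.143, so k_gold = (0.45/0.143)^(1/0.55) ≈ 8.0395.
y_gold = 8.0395^0.45 ≈ 2.5548.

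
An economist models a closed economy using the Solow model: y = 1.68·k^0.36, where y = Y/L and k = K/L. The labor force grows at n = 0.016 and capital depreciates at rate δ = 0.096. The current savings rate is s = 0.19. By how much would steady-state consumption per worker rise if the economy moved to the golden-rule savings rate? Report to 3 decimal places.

Δc ≈ 0.324

The effective depreciation rate is n + δ = 0.016 + 0.096 = 0.112.
Current steady state (s = 0.19): k* = (0.19·1.68/0.112)^(1/0.64) ≈ 5.1368, y* = 1.68·5.1368^0.36 ≈ 3.0280, c* = (1−0.19)·3.0280 ≈ 2.4527.
Golden rule sets MPK = n+δ: 0.36·1.68·k^(0.36−1) = 0.112, so k_gold = (0.36·1.68/0.112)^(1/0.64) ≈ 13.9433.
y_gold = 1.68·13.9433^0.36 ≈ 4.3379, c_gold = y_gold − 0.112·k_gold ≈ 2.7763.
Gain: Δc = 2.7763 − 2.4527 ≈ 0.3236.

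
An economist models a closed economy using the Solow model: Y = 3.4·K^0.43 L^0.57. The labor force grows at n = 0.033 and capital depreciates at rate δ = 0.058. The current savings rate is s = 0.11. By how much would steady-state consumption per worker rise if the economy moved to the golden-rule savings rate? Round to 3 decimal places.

Break-even investment rate: n + δ = 0.033 + 0.058 = 0.091.
Current steady state (s = 0.11): k* = (0.11·3.4/0.091)^(1/0.57) ≈ 11.9370, y* = 3.4·11.9370^0.43 ≈ 9.8752, c* = (1−0.11)·9.8752 ≈ 8.7889.
Golden rule sets MPK = n+δ: 0.43·3.4·k^(0.43−1) = 0.091, so k_gold = (0.43·3.4/0.091)^(1/0.57) ≈ 130.5042.
y_gold = 3.4·130.5042^0.43 ≈ 27.6183, c_gold = y_gold − 0.091·k_gold ≈ 15.7424.
Gain: Δc = 15.7424 − 8.7889 ≈ 6.9536.

Δc ≈ 6.954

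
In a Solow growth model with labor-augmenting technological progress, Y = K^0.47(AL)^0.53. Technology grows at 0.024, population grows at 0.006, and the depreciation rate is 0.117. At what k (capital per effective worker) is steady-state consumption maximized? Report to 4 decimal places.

n + g + δ = 0.006 + 0.024 + 0.117 = 0.147.
Golden rule sets MPK = n+g+δ: 0.47·k^(0.47−1) = 0.147, so k_gold = (0.47/0.147)^(1/0.53) ≈ 8.9622.

k_gold ≈ 8.9622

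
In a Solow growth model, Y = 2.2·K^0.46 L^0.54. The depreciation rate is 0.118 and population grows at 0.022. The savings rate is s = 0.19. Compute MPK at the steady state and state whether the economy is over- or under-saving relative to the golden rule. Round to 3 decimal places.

The effective depreciation rate is n + δ = 0.022 + 0.118 = 0.14.
Steady-state k*: s·A·k^0.46 = 0.14·k gives k* = (0.19·2.2/0.14)^(1/0.54) ≈ 7.5809.
MPK = 0.46·2.2·7.5809^(-0.54) ≈ 0.3389.
MPK > n+δ = 0.14, so the economy is dynamically efficient (under-saving).

under-saving; MPK ≈ 0.339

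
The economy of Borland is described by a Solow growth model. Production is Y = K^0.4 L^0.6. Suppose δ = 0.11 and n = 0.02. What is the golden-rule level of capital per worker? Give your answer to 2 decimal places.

k_gold ≈ 6.51

Break-even investment rate: n + δ = 0.02 + 0.11 = 0.13.
At the golden rule the marginal product of capital equals n+δ: 0.4·k^(0.4−1) = 0.13. Solving, k_gold = (0.4/0.13)^(1/0.6) ≈ 6.5092.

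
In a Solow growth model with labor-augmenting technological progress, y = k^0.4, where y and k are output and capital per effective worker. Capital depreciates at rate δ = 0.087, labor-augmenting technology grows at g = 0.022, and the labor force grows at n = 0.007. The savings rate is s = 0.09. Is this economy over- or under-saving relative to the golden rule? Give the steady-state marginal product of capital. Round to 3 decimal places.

under-saving; MPK ≈ 0.516

The effective depreciation rate is n + g + δ = 0.007 + 0.022 + 0.087 = 0.116.
Steady-state k*: s·k^0.4 = 0.116·k gives k* = (0.09/0.116)^(1/0.6) ≈ 0.6551.
MPK = 0.4·0.6551^(-0.6) ≈ 0.5156.
MPK > n+g+δ = 0.116, so the economy is dynamically efficient (under-saving).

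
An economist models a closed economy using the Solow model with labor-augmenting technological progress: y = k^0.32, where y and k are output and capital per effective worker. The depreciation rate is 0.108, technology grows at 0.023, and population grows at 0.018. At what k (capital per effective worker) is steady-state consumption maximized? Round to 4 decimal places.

n + g + δ = 0.018 + 0.023 + 0.108 = 0.149.
At the golden rule the marginal product of capital equals n+g+δ: 0.32·k^(0.32−1) = 0.149. Solving, k_gold = (0.32/0.149)^(1/0.68) ≈ 3.0774.

k_gold ≈ 3.0774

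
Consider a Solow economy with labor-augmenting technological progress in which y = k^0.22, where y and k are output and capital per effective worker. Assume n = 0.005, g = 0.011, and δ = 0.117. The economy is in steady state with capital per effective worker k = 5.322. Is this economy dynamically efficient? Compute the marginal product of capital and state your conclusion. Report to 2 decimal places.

dynamically inefficient; MPK ≈ 0.06

The effective depreciation rate is n + g + δ = 0.005 + 0.011 + 0.117 = 0.133.
MPK = 0.22·k^(0.22−1) = 0.22·5.322^(-0.78) ≈ 0.0597.
MPK < 0.133, so the economy is dynamically inefficient (over-saving).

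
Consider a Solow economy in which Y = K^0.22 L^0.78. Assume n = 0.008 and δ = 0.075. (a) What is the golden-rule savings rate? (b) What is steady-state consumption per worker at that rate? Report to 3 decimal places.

(a) s_gold = 0.220; (b) c_gold ≈ 1.027

Break-even investment rate: n + δ = 0.008 + 0.075 = 0.083.
For Cobb-Douglas, s_gold equals capital's share: s_gold = 0.22.
At the golden rule the marginal product of capital equals n+δ: 0.22·k^(0.22−1) = 0.083. Solving, k_gold = (0.22/0.083)^(1/0.78) ≈ 3.4894.
y_gold = 3.4894^0.22 ≈ 1.3165; c_gold = (1−0.22)·y_gold ≈ 1.0268.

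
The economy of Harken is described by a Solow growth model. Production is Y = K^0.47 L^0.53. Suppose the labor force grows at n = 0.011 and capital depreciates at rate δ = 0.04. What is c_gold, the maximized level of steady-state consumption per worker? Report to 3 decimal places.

Break-even investment rate: n + δ = 0.011 + 0.04 = 0.051.
Golden rule sets MPK = n+δ: 0.47·k^(0.47−1) = 0.051, so k_gold = (0.47/0.051)^(1/0.53) ≈ 66.0486.
y_gold = 66.0486^0.47 ≈ 7.1670.
c_gold = y_gold − (n+δ)·k_gold = 7.1670 − 0.051·66.0486 ≈ 3.7985.

c_gold ≈ 3.798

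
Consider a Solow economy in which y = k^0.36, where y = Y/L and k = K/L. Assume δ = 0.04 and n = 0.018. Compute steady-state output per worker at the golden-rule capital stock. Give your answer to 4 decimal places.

The effective depreciation rate is n + δ = 0.018 + 0.04 = 0.058.
Golden rule sets MPK = n+δ: 0.36·k^(0.36−1) = 0.058, so k_gold = (0.36/0.058)^(1/0.64) ≈ 17.3327.
Output: y_gold = k_gold^0.36 = 17.3327^0.36 ≈ 2.7925.

y_gold ≈ 2.7925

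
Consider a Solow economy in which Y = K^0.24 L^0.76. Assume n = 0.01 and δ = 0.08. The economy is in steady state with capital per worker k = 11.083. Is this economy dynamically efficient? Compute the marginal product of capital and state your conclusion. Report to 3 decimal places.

dynamically inefficient; MPK ≈ 0.039

The effective depreciation rate is n + δ = 0.01 + 0.08 = 0.09.
MPK = 0.24·k^(0.24−1) = 0.24·11.083^(-0.76) ≈ 0.0386.
MPK < 0.09, so the economy is dynamically inefficient (over-saving).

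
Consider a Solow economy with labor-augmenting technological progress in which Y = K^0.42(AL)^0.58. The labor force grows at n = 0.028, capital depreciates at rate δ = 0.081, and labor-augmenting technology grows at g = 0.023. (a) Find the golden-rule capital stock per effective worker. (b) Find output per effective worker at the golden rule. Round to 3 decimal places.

The effective depreciation rate is n + g + δ = 0.028 + 0.023 + 0.081 = 0.132.
Setting f'(k) = n+g+δ gives 0.42·k^(0.42−1) = 0.132, hence k_gold = (0.42/0.132)^(1/0.58) ≈ 7.3567.
y_gold = 7.3567^0.42 ≈ 2.3121.

(a) k_gold ≈ 7.357; (b) y_gold ≈ 2.312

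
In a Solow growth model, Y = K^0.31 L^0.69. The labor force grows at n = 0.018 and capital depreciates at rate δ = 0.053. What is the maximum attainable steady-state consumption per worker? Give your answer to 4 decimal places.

n + δ = 0.018 + 0.053 = 0.071.
At the golden rule the marginal product of capital equals n+δ: 0.31·k^(0.31−1) = 0.071. Solving, k_gold = (0.31/0.071)^(1/0.69) ≈ 8.4662.
y_gold = 8.4662^0.31 ≈ 1.9390.
c_gold = y_gold − (n+δ)·k_gold = 1.9390 − 0.071·8.4662 ≈ 1.3379.

c_gold ≈ 1.3379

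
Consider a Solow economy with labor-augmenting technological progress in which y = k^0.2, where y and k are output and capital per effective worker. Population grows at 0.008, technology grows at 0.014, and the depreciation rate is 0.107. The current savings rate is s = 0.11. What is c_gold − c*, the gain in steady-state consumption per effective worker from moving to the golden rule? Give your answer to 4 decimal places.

Δc ≈ 0.0374

n + g + δ = 0.008 + 0.014 + 0.107 = 0.129.
Current steady state (s = 0.11): k* = (0.11/0.129)^(1/0.8) ≈ 0.8194, y* = 0.8194^0.2 ≈ 0.9609, c* = (1−0.11)·0.9609 ≈ 0.8552.
Maximizing c = f(k) − (n+g+δ)·k gives f'(k) = n+g+δ, i.e. 0.2·k^(0.2−1) = 0.129, so k_gold = (0.2/0.129)^(1/0.8) ≈ 1.7300.
y_gold = 1.7300^0.2 ≈ 1.1159, c_gold = y_gold − 0.129·k_gold ≈ 0.8927.
Gain: Δc = 0.8927 − 0.8552 ≈ 0.0374.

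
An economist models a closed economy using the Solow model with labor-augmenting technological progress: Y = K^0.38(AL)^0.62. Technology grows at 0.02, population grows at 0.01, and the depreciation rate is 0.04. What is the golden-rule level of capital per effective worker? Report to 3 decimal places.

Capital per effective worker breaks even when investment replaces (n + g + δ)·k; here n + g + δ = 0.07.
At the golden rule the marginal product of capital equals n+g+δ: 0.38·k^(0.38−1) = 0.07. Solving, k_gold = (0.38/0.07)^(1/0.62) ≈ 15.3101.

k_gold ≈ 15.310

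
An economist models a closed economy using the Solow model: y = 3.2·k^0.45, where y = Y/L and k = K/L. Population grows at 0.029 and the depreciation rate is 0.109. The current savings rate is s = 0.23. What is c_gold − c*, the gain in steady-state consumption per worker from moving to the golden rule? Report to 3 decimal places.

Capital per worker breaks even when investment replaces (n + δ)·k; here n + δ = 0.138.
Current steady state (s = 0.23): k* = (0.23·3.2/0.138)^(1/0.55) ≈ 20.9805, y* = 3.2·20.9805^0.45 ≈ 12.5883, c* = (1−0.23)·12.5883 ≈ 9.6930.
Setting f'(k) = n+δ gives 0.45·3.2·k^(0.45−1) = 0.138, hence k_gold = (0.45·3.2/0.138)^(1/0.55) ≈ 71.0866.
y_gold = 3.2·71.0866^0.45 ≈ 21.7999, c_gold = y_gold − 0.138·k_gold ≈ 11.9899.
Gain: Δc = 11.9899 − 9.6930 ≈ 2.2970.

Δc ≈ 2.297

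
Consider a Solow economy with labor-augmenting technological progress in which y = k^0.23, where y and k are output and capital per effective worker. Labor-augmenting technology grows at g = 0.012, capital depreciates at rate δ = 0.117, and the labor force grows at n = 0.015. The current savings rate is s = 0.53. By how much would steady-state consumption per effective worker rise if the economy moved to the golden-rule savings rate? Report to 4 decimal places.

n + g + δ = 0.015 + 0.012 + 0.117 = 0.144.
Current steady state (s = 0.53): k* = (0.53/0.144)^(1/0.77) ≈ 5.4319, y* = 5.4319^0.23 ≈ 1.4758, c* = (1−0.53)·1.4758 ≈ 0.6936.
Golden rule sets MPK = n+g+δ: 0.23·k^(0.23−1) = 0.144, so k_gold = (0.23/0.144)^(1/0.77) ≈ 1.8370.
y_gold = 1.8370^0.23 ≈ 1.1501, c_gold = y_gold − 0.144·k_gold ≈ 0.8856.
Gain: Δc = 0.8856 − 0.6936 ≈ 0.1920.

Δc ≈ 0.1920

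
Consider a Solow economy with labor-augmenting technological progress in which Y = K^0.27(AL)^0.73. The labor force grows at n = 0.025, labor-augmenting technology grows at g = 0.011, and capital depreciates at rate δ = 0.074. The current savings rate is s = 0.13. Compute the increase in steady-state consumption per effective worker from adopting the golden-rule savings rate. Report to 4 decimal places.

n + g + δ = 0.025 + 0.011 + 0.074 = 0.11.
Current steady state (s = 0.13): k* = (0.13/0.11)^(1/0.73) ≈ 1.2571, y* = 1.2571^0.27 ≈ 1.0637, c* = (1−0.13)·1.0637 ≈ 0.9255.
At the golden rule the marginal product of capital equals n+g+δ: 0.27·k^(0.27−1) = 0.11. Solving, k_gold = (0.27/0.11)^(1/0.73) ≈ 3.4214.
y_gold = 3.4214^0.27 ≈ 1.3939, c_gold = y_gold − 0.11·k_gold ≈ 1.0176.
Gain: Δc = 1.0176 − 0.9255 ≈ 0.0921.

Δc ≈ 0.0921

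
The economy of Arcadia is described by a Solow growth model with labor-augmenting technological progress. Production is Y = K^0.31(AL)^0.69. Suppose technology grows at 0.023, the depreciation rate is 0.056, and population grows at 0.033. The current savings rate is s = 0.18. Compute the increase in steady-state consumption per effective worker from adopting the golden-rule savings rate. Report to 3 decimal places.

Capital per effective worker breaks even when investment replaces (n + g + δ)·k; here n + g + δ = 0.112.
Current steady state (s = 0.18): k* = (0.18/0.112)^(1/0.69) ≈ 1.9890, y* = 1.9890^0.31 ≈ 1.2376, c* = (1−0.18)·1.2376 ≈ 1.0148.
At the golden rule the marginal product of capital equals n+g+δ: 0.31·k^(0.31−1) = 0.112. Solving, k_gold = (0.31/0.112)^(1/0.69) ≈ 4.3731.
y_gold = 4.3731^0.31 ≈ 1.5800, c_gold = y_gold − 0.112·k_gold ≈ 1.0902.
Gain: Δc = 1.0902 − 1.0148 ≈ 0.0753.

Δc ≈ 0.075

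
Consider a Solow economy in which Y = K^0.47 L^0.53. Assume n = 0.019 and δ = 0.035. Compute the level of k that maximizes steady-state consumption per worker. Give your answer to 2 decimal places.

Break-even investment rate: n + δ = 0.019 + 0.035 = 0.054.
Maximizing c = f(k) − (n+δ)·k gives f'(k) = n+δ, i.e. 0.47·k^(0.47−1) = 0.054, so k_gold = (0.47/0.054)^(1/0.53) ≈ 59.2962.

k_gold ≈ 59.30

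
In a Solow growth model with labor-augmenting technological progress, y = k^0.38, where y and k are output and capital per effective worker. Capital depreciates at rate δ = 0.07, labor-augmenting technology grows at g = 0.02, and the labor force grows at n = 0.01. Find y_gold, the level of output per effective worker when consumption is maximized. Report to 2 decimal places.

y_gold ≈ 2.27

n + g + δ = 0.01 + 0.02 + 0.07 = 0.1.
Golden rule sets MPK = n+g+δ: 0.38·k^(0.38−1) = 0.1, so k_gold = (0.38/0.1)^(1/0.62) ≈ 8.6126.
Output: y_gold = k_gold^0.38 = 8.6126^0.38 ≈ 2.2665.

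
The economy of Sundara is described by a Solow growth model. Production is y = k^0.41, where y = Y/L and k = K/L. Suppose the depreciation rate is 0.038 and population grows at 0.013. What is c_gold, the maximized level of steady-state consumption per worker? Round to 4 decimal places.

Capital per worker breaks even when investment replaces (n + δ)·k; here n + δ = 0.051.
Setting f'(k) = n+δ gives 0.41·k^(0.41−1) = 0.051, hence k_gold = (0.41/0.051)^(1/0.59) ≈ 34.2185.
y_gold = 34.2185^0.41 ≈ 4.2564.
c_gold = y_gold − (n+δ)·k_gold = 4.2564 − 0.051·34.2185 ≈ 2.5113.

c_gold ≈ 2.5113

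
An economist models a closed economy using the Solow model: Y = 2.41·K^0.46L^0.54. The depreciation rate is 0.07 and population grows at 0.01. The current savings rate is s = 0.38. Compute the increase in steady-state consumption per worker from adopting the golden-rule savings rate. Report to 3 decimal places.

n + δ = 0.01 + 0.07 = 0.08.
Current steady state (s = 0.38): k* = (0.38·2.41/0.08)^(1/0.54) ≈ 91.3220, y* = 2.41·91.3220^0.46 ≈ 19.2257, c* = (1−0.38)·19.2257 ≈ 11.9199.
Golden rule sets MPK = n+δ: 0.46·2.41·k^(0.46−1) = 0.08, so k_gold = (0.46·2.41/0.08)^(1/0.54) ≈ 130.0862.
y_gold = 2.41·130.0862^0.46 ≈ 22.6237, c_gold = y_gold − 0.08·k_gold ≈ 12.2168.
Gain: Δc = 12.2168 − 11.9199 ≈ 0.2969.

Δc ≈ 0.297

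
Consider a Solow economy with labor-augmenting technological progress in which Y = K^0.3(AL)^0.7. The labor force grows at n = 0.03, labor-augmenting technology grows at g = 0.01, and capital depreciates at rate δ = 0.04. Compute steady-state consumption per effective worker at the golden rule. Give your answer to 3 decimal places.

c_gold ≈ 1.233

The effective depreciation rate is n + g + δ = 0.03 + 0.01 + 0.04 = 0.08.
Maximizing c = f(k) − (n+g+δ)·k gives f'(k) = n+g+δ, i.e. 0.3·k^(0.3−1) = 0.08, so k_gold = (0.3/0.08)^(1/0.7) ≈ 6.6076.
y_gold = 6.6076^0.3 ≈ 1.7620.
c_gold = y_gold − (n+g+δ)·k_gold = 1.7620 − 0.08·6.6076 ≈ 1.2334.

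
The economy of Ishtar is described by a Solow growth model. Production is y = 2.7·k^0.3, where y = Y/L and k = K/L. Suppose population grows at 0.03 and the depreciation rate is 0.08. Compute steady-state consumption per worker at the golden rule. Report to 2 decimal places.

Capital per worker breaks even when investment replaces (n + δ)·k; here n + δ = 0.11.
At the golden rule the marginal product of capital equals n+δ: 0.3·2.7·k^(0.3−1) = 0.11. Solving, k_gold = (0.3·2.7/0.11)^(1/0.7) ≈ 17.3262.
y_gold = 2.7·17.3262^0.3 ≈ 6.3529.
c_gold = y_gold − (n+δ)·k_gold = 6.3529 − 0.11·17.3262 ≈ 4.4471.

c_gold ≈ 4.45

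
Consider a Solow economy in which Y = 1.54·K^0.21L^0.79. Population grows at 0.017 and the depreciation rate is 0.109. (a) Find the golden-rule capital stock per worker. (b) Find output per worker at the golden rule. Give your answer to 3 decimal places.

(a) k_gold ≈ 3.298; (b) y_gold ≈ 1.979

The effective depreciation rate is n + δ = 0.017 + 0.109 = 0.126.
Maximizing c = f(k) − (n+δ)·k gives f'(k) = n+δ, i.e. 0.21·1.54·k^(0.21−1) = 0.126, so k_gold = (0.21·1.54/0.126)^(1/0.79) ≈ 3.2975.
y_gold = 1.54·3.2975^0.21 ≈ 1.9785.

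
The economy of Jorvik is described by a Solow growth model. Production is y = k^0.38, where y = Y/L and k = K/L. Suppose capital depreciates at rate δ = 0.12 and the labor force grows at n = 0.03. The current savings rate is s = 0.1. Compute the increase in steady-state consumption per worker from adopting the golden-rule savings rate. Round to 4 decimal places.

n + δ = 0.03 + 0.12 = 0.15.
Current steady state (s = 0.1): k* = (0.1/0.15)^(1/0.62) ≈ 0.5200, y* = 0.5200^0.38 ≈ 0.7800, c* = (1−0.1)·0.7800 ≈ 0.7020.
Setting f'(k) = n+δ gives 0.38·k^(0.38−1) = 0.15, hence k_gold = (0.38/0.15)^(1/0.62) ≈ 4.4783.
y_gold = 4.4783^0.38 ≈ 1.7678, c_gold = y_gold − 0.15·k_gold ≈ 1.0960.
Gain: Δc = 1.0960 − 0.7020 ≈ 0.3940.

Δc ≈ 0.3940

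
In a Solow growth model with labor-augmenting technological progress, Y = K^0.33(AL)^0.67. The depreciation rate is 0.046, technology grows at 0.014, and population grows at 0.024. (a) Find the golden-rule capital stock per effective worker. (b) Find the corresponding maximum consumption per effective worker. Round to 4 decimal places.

(a) k_gold ≈ 7.7076; (b) c_gold ≈ 1.3145

The effective depreciation rate is n + g + δ = 0.024 + 0.014 + 0.046 = 0.084.
Maximizing c = f(k) − (n+g+δ)·k gives f'(k) = n+g+δ, i.e. 0.33·k^(0.33−1) = 0.084, so k_gold = (0.33/0.084)^(1/0.67) ≈ 7.7076.
y_gold = 7.7076^0.33 ≈ 1.9619; c_gold = y_gold − 0.084·k_gold ≈ 1.3145.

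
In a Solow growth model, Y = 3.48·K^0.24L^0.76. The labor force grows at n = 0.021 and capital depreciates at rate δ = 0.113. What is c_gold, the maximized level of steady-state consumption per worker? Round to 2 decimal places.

Capital per worker breaks even when investment replaces (n + δ)·k; here n + δ = 0.134.
At the golden rule the marginal product of capital equals n+δ: 0.24·3.48·k^(0.24−1) = 0.134. Solving, k_gold = (0.24·3.48/0.134)^(1/0.76) ≈ 11.1081.
y_gold = 3.48·11.1081^0.24 ≈ 6.2020.
c_gold = y_gold − (n+δ)·k_gold = 6.2020 − 0.134·11.1081 ≈ 4.7135.

c_gold ≈ 4.71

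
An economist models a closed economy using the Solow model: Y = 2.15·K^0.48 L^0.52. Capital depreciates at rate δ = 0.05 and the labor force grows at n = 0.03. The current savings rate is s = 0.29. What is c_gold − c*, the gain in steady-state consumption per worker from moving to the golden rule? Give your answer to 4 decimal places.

The effective depreciation rate is n + δ = 0.03 + 0.05 = 0.08.
Current steady state (s = 0.29): k* = (0.29·2.15/0.08)^(1/0.52) ≈ 51.8677, y* = 2.15·51.8677^0.48 ≈ 14.3083, c* = (1−0.29)·14.3083 ≈ 10.1589.
Setting f'(k) = n+δ gives 0.48·2.15·k^(0.48−1) = 0.08, hence k_gold = (0.48·2.15/0.08)^(1/0.52) ≈ 136.6940.
y_gold = 2.15·136.6940^0.48 ≈ 22.7823, c_gold = y_gold − 0.08·k_gold ≈ 11.8468.
Gain: Δc = 11.8468 − 10.1589 ≈ 1.6879.

Δc ≈ 1.6879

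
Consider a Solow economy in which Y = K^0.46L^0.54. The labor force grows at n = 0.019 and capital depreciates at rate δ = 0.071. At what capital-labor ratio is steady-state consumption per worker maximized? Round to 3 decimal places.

Capital per worker breaks even when investment replaces (n + δ)·k; here n + δ = 0.09.
Setting f'(k) = n+δ gives 0.46·k^(0.46−1) = 0.09, hence k_gold = (0.46/0.09)^(1/0.54) ≈ 20.5147.

k_gold ≈ 20.515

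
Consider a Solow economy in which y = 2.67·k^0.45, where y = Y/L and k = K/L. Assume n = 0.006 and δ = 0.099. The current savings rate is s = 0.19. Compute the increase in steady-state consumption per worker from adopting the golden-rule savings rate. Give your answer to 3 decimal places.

The effective depreciation rate is n + δ = 0.006 + 0.099 = 0.105.
Current steady state (s = 0.19): k* = (0.19·2.67/0.105)^(1/0.55) ≈ 17.5297, y* = 2.67·17.5297^0.45 ≈ 9.6874, c* = (1−0.19)·9.6874 ≈ 7.8468.
Maximizing c = f(k) − (n+δ)·k gives f'(k) = n+δ, i.e. 0.45·2.67·k^(0.45−1) = 0.105, so k_gold = (0.45·2.67/0.105)^(1/0.55) ≈ 84.0636.
y_gold = 2.67·84.0636^0.45 ≈ 19.6148, c_gold = y_gold − 0.105·k_gold ≈ 10.7882.
Gain: Δc = 10.7882 − 7.8468 ≈ 2.9413.

Δc ≈ 2.941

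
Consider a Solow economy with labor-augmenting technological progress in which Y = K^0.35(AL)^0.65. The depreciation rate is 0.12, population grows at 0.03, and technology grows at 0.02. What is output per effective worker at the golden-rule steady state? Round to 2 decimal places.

y_gold ≈ 1.48

n + g + δ = 0.03 + 0.02 + 0.12 = 0.17.
Maximizing c = f(k) − (n+g+δ)·k gives f'(k) = n+g+δ, i.e. 0.35·k^(0.35−1) = 0.17, so k_gold = (0.35/0.17)^(1/0.65) ≈ 3.0373.
Output: y_gold = k_gold^0.35 = 3.0373^0.35 ≈ 1.4753.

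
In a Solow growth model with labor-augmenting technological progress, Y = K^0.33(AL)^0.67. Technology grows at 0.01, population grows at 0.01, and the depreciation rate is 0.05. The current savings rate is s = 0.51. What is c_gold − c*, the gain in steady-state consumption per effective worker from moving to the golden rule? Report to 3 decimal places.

Break-even investment rate: n + g + δ = 0.01 + 0.01 + 0.05 = 0.07.
Current steady state (s = 0.51): k* = (0.51/0.07)^(1/0.67) ≈ 19.3763, y* = 19.3763^0.33 ≈ 2.6595, c* = (1−0.51)·2.6595 ≈ 1.3032.
Maximizing c = f(k) − (n+g+δ)·k gives f'(k) = n+g+δ, i.e. 0.33·k^(0.33−1) = 0.07, so k_gold = (0.33/0.07)^(1/0.67) ≈ 10.1181.
y_gold = 10.1181^0.33 ≈ 2.1463, c_gold = y_gold − 0.07·k_gold ≈ 1.4380.
Gain: Δc = 1.4380 − 1.3032 ≈ 0.1348.

Δc ≈ 0.135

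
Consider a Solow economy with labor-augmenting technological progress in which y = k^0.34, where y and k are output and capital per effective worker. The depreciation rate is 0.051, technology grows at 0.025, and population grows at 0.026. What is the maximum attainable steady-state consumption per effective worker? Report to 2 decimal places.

Break-even investment rate: n + g + δ = 0.026 + 0.025 + 0.051 = 0.102.
Setting f'(k) = n+g+δ gives 0.34·k^(0.34−1) = 0.102, hence k_gold = (0.34/0.102)^(1/0.66) ≈ 6.1978.
y_gold = 6.1978^0.34 ≈ 1.8594.
c_gold = y_gold − (n+g+δ)·k_gold = 1.8594 − 0.102·6.1978 ≈ 1.2272.

c_gold ≈ 1.23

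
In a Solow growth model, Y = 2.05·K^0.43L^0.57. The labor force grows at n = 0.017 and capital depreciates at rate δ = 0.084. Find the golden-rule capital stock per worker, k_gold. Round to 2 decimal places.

The effective depreciation rate is n + δ = 0.017 + 0.084 = 0.101.
Setting f'(k) = n+δ gives 0.43·2.05·k^(0.43−1) = 0.101, hence k_gold = (0.43·2.05/0.101)^(1/0.57) ≈ 44.7408.

k_gold ≈ 44.74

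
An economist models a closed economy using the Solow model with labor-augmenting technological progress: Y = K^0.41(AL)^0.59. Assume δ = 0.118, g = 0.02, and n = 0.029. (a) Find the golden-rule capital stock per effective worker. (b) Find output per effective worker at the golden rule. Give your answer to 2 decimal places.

(a) k_gold ≈ 4.58; (b) y_gold ≈ 1.87

Capital per effective worker breaks even when investment replaces (n + g + δ)·k; here n + g + δ = 0.167.
Setting f'(k) = n+g+δ gives 0.41·k^(0.41−1) = 0.167, hence k_gold = (0.41/0.167)^(1/0.59) ≈ 4.5828.
y_gold = 4.5828^0.41 ≈ 1.8667.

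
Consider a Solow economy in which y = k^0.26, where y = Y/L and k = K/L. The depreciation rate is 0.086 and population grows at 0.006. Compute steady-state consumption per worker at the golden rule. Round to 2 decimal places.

n + δ = 0.006 + 0.086 = 0.092.
Maximizing c = f(k) − (n+δ)·k gives f'(k) = n+δ, i.e. 0.26·k^(0.26−1) = 0.092, so k_gold = (0.26/0.092)^(1/0.74) ≈ 4.0711.
y_gold = 4.0711^0.26 ≈ 1.4405.
c_gold = y_gold − (n+δ)·k_gold = 1.4405 − 0.092·4.0711 ≈ 1.0660.

c_gold ≈ 1.07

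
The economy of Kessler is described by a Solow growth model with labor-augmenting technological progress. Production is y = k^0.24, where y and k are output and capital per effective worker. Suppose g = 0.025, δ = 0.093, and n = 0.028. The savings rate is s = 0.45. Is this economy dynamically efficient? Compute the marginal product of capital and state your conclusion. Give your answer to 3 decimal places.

dynamically inefficient; MPK ≈ 0.078

The effective depreciation rate is n + g + δ = 0.028 + 0.025 + 0.093 = 0.146.
Steady-state k*: s·k^0.24 = 0.146·k gives k* = (0.45/0.146)^(1/0.76) ≈ 4.3978.
MPK = 0.24·4.3978^(-0.76) ≈ 0.0779.
MPK < n+g+δ = 0.146, so the economy is dynamically inefficient (over-saving).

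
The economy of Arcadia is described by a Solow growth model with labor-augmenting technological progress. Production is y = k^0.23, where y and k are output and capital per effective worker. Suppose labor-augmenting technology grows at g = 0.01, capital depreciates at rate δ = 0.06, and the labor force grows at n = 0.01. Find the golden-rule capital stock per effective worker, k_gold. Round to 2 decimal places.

n + g + δ = 0.01 + 0.01 + 0.06 = 0.08.
At the golden rule the marginal product of capital equals n+g+δ: 0.23·k^(0.23−1) = 0.08. Solving, k_gold = (0.23/0.08)^(1/0.77) ≈ 3.9412.

k_gold ≈ 3.94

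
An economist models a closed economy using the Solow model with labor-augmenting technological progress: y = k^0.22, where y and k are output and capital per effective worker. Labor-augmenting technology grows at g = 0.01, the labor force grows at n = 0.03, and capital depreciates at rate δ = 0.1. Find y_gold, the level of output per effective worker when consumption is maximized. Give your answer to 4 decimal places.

y_gold ≈ 1.1360

n + g + δ = 0.03 + 0.01 + 0.1 = 0.14.
At the golden rule the marginal product of capital equals n+g+δ: 0.22·k^(0.22−1) = 0.14. Solving, k_gold = (0.22/0.14)^(1/0.78) ≈ 1.7851.
Output: y_gold = k_gold^0.22 = 1.7851^0.22 ≈ 1.1360.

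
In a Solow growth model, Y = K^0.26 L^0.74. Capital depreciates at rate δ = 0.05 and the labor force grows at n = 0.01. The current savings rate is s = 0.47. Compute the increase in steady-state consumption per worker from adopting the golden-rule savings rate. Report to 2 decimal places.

Capital per worker breaks even when investment replaces (n + δ)·k; here n + δ = 0.06.
Current steady state (s = 0.47): k* = (0.47/0.06)^(1/0.74) ≈ 16.1449, y* = 16.1449^0.26 ≈ 2.0611, c* = (1−0.47)·2.0611 ≈ 1.0924.
Setting f'(k) = n+δ gives 0.26·k^(0.26−1) = 0.06, hence k_gold = (0.26/0.06)^(1/0.74) ≈ 7.2539.
y_gold = 7.2539^0.26 ≈ 1.6740, c_gold = y_gold − 0.06·k_gold ≈ 1.2387.
Gain: Δc = 1.2387 − 1.0924 ≈ 0.1464.

Δc ≈ 0.15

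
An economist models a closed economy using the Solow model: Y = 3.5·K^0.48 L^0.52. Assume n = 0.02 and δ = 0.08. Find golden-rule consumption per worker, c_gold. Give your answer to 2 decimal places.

c_gold ≈ 24.61

n + δ = 0.02 + 0.08 = 0.1.
Maximizing c = f(k) − (n+δ)·k gives f'(k) = n+δ, i.e. 0.48·3.5·k^(0.48−1) = 0.1, so k_gold = (0.48·3.5/0.1)^(1/0.52) ≈ 227.1768.
y_gold = 3.5·227.1768^0.48 ≈ 47.3285.
c_gold = y_gold − (n+δ)·k_gold = 47.3285 − 0.1·227.1768 ≈ 24.6108.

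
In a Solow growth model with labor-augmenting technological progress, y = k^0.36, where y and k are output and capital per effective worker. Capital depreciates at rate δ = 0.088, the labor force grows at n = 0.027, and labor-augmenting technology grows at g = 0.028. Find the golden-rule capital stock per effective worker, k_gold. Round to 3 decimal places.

n + g + δ = 0.027 + 0.028 + 0.088 = 0.143.
Setting f'(k) = n+g+δ gives 0.36·k^(0.36−1) = 0.143, hence k_gold = (0.36/0.143)^(1/0.64) ≈ 4.2317.

k_gold ≈ 4.232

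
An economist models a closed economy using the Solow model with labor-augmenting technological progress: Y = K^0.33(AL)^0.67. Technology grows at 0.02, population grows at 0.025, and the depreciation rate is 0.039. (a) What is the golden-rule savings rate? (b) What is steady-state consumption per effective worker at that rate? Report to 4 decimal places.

The effective depreciation rate is n + g + δ = 0.025 + 0.02 + 0.039 = 0.084.
For Cobb-Douglas, s_gold equals capital's share: s_gold = 0.33.
Maximizing c = f(k) − (n+g+δ)·k gives f'(k) = n+g+δ, i.e. 0.33·k^(0.33−1) = 0.084, so k_gold = (0.33/0.084)^(1/0.67) ≈ 7.7076.
y_gold = 7.7076^0.33 ≈ 1.9619; c_gold = (1−0.33)·y_gold ≈ 1.3145.

(a) s_gold = 0.3300; (b) c_gold ≈ 1.3145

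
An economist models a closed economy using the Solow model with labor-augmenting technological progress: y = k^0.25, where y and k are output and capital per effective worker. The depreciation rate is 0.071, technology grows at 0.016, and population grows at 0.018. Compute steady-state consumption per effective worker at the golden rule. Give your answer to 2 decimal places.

c_gold ≈ 1.00

The effective depreciation rate is n + g + δ = 0.018 + 0.016 + 0.071 = 0.105.
Maximizing c = f(k) − (n+g+δ)·k gives f'(k) = n+g+δ, i.e. 0.25·k^(0.25−1) = 0.105, so k_gold = (0.25/0.105)^(1/0.75) ≈ 3.1793.
y_gold = 3.1793^0.25 ≈ 1.3353.
c_gold = y_gold − (n+g+δ)·k_gold = 1.3353 − 0.105·3.1793 ≈ 1.0015.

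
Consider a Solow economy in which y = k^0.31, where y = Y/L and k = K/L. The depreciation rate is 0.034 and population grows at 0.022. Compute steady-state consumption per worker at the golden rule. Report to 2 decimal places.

Capital per worker breaks even when investment replaces (n + δ)·k; here n + δ = 0.056.
Maximizing c = f(k) − (n+δ)·k gives f'(k) = n+δ, i.e. 0.31·k^(0.31−1) = 0.056, so k_gold = (0.31/0.056)^(1/0.69) ≈ 11.9416.
y_gold = 11.9416^0.31 ≈ 2.1572.
c_gold = y_gold − (n+δ)·k_gold = 2.1572 − 0.056·11.9416 ≈ 1.4885.

c_gold ≈ 1.49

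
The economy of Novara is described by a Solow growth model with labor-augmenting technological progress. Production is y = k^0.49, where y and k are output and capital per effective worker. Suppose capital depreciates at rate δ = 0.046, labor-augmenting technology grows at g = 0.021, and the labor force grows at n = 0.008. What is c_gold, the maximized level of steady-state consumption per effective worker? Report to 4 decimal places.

c_gold ≈ 3.0956

n + g + δ = 0.008 + 0.021 + 0.046 = 0.075.
At the golden rule the marginal product of capital equals n+g+δ: 0.49·k^(0.49−1) = 0.075. Solving, k_gold = (0.49/0.075)^(1/0.51) ≈ 39.6555.
y_gold = 39.6555^0.49 ≈ 6.0697.
c_gold = y_gold − (n+g+δ)·k_gold = 6.0697 − 0.075·39.6555 ≈ 3.0956.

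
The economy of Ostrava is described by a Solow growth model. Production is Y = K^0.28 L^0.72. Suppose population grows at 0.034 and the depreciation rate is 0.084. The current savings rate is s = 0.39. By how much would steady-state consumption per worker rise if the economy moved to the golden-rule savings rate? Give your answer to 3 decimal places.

n + δ = 0.034 + 0.084 = 0.118.
Current steady state (s = 0.39): k* = (0.39/0.118)^(1/0.72) ≈ 5.2612, y* = 5.2612^0.28 ≈ 1.5919, c* = (1−0.39)·1.5919 ≈ 0.9710.
Golden rule sets MPK = n+δ: 0.28·k^(0.28−1) = 0.118, so k_gold = (0.28/0.118)^(1/0.72) ≈ 3.3206.
y_gold = 3.3206^0.28 ≈ 1.3994, c_gold = y_gold − 0.118·k_gold ≈ 1.0076.
Gain: Δc = 1.0076 − 0.9710 ≈ 0.0365.

Δc ≈ 0.037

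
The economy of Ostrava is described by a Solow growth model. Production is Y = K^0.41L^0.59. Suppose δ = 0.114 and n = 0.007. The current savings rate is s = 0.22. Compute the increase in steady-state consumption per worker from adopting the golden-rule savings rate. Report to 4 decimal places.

Break-even investment rate: n + δ = 0.007 + 0.114 = 0.121.
Current steady state (s = 0.22): k* = (0.22/0.121)^(1/0.59) ≈ 2.7546, y* = 2.7546^0.41 ≈ 1.5150, c* = (1−0.22)·1.5150 ≈ 1.1817.
At the golden rule the marginal product of capital equals n+δ: 0.41·k^(0.41−1) = 0.121. Solving, k_gold = (0.41/0.121)^(1/0.59) ≈ 7.9123.
y_gold = 7.9123^0.41 ≈ 2.3351, c_gold = y_gold − 0.121·k_gold ≈ 1.3777.
Gain: Δc = 1.3777 − 1.1817 ≈ 0.1960.

Δc ≈ 0.1960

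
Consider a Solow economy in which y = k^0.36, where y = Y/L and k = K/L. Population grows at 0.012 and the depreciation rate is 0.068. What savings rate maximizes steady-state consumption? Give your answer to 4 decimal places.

s_gold = 0.3600

Break-even investment rate: n + δ = 0.012 + 0.068 = 0.08.
At the golden rule MPK = n+δ, and in any Cobb-Douglas steady state s = (n+δ)·k/y = MPK·k/y = capital's share 0.36.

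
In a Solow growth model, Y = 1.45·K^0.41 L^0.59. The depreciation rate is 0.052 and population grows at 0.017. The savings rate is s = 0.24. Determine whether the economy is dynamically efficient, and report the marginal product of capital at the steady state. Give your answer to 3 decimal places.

dynamically efficient; MPK ≈ 0.118

Capital per worker breaks even when investment replaces (n + δ)·k; here n + δ = 0.069.
Steady-state k*: s·A·k^0.41 = 0.069·k gives k* = (0.24·1.45/0.069)^(1/0.59) ≈ 15.5263.
MPK = 0.41·1.45·15.5263^(-0.59) ≈ 0.1179.
MPK > n+δ = 0.069, so the economy is dynamically efficient (under-saving).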